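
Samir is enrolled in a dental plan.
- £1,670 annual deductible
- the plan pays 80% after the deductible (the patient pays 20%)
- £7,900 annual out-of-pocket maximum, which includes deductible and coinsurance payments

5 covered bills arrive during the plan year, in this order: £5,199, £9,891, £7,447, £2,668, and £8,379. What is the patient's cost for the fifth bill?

Claim 1 — £5,199: £1,670 finishes the deductible; £3,529 goes to coinsurance; 20% of £3,529 = £705.80. Patient pays £2,375.80; OOP now £2,375.80.
Claim 2 — £9,891: 20% coinsurance on £9,891 = £1,978.20. Patient owes £1,978.20 (running OOP £4,354).
Claim 3 — £7,447: deductible met; 20% of £7,447 = £1,489.40. Cost to patient: £1,489.40. OOP to date £5,843.40.
Claim 4 — £2,668: deductible met; 20% of £2,668 = £533.60. Patient pays £533.60; OOP now £6,377.
Claim 5 — £8,379: 20% coinsurance on £8,379 = £1,675.80. Adding that to £6,377 gives £8,052.80, past the £7,900 cap; patient pays only £7,900 − £6,377 = £1,523.

£1,523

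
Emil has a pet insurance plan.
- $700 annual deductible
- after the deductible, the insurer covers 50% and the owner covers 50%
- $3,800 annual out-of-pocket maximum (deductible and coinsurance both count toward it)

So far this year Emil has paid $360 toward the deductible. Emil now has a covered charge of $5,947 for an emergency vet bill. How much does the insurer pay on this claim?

$2,803.50

$360 of the $700 deductible is already met, leaving $340.
After the $340 deductible portion, $5,947 − $340 = $5,607 is subject to coinsurance.
Owner's 50% share of $5,607 is $2,803.50.
That puts the owner's cost at $340 + $2,803.50 = $3,143.50 before any cap.
Year-to-date out-of-pocket becomes $360 + $3,143.50 = $3,503.50, still under the $3,800 maximum, so no cap applies.
Insurer pays the balance: $5,947 − $3,143.50 = $2,803.50.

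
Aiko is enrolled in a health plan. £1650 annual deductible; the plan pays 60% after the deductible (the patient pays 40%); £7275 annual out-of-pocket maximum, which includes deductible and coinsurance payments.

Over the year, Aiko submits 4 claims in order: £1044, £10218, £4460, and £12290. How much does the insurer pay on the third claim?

£2679.80

Bill 1, £1044: entire amount goes to the deductible. Cost to patient: £1044. OOP to date £1044. Plan pays £1044 − £1044 = £0.
Bill 2, £10218: £606 to deductible, leaving £9612; 40% of £9612 = £3844.80. Cost to patient: £4450.80. OOP to date £5494.80. Plan pays £10218 − £4450.80 = £5767.20.
Bill 3, £4460: deductible already satisfied, so patient's share is 40% × £4460 = £1784. That would push OOP to £7278.80, over the £7275 cap, so patient pays £7275 − £5494.80 = £1780.20. Plan pays £4460 − £1780.20 = £2679.80.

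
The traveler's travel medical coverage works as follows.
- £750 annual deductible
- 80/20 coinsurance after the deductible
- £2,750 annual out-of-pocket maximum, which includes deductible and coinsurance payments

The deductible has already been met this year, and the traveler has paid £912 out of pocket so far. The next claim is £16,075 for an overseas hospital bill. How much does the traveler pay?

With the deductible met, the entire £16,075 is subject to coinsurance.
20% of £16,075 = £3,215 falls to the traveler.
That would bring total out-of-pocket to £4,127, past the £2,750 cap. The traveler is capped at £2,750 − £912 = £1,838 on this claim.

£1,838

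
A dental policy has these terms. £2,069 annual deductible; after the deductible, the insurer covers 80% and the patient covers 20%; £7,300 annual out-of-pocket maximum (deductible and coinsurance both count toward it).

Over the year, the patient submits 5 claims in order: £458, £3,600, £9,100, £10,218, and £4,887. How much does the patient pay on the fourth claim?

Claim 1 — £458: all of it applies to the deductible. Patient pays £458; OOP now £458.
Claim 2 — £3,600: £1,611 to deductible, leaving £1,989; patient's 20% is £397.80. Cost to patient: £2,008.80. OOP to date £2,466.80.
Claim 3 — £9,100: 20% coinsurance on £9,100 = £1,820. Cost to patient: £1,820. OOP to date £4,286.80.
Claim 4 — £10,218: 20% coinsurance on £10,218 = £2,043.60. Cost to patient: £2,043.60. OOP to date £6,330.40.

£2,043.60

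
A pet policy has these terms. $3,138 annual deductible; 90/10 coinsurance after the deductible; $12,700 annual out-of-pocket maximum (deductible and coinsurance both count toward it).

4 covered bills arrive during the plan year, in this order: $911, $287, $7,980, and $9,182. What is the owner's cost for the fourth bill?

$918.20

Claim 1 — $911: fully absorbed by the deductible. Owner owes $911 (running OOP $911).
Claim 2 — $287: all of it applies to the deductible. Owner owes $287 (running OOP $1,198).
Claim 3 — $7,980: $1,940 to deductible, leaving $6,040; 10% of $6,040 = $604. Owner pays $2,544; OOP now $3,742.
Claim 4 — $9,182: 10% coinsurance on $9,182 = $918.20. Cost to owner: $918.20. OOP to date $4,660.20.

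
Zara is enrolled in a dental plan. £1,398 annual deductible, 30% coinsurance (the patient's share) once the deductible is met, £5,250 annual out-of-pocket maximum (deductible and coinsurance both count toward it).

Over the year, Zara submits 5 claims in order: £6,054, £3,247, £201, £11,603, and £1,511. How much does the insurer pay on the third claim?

Bill 1, £6,054: £1,398 to deductible, leaving £4,656; coinsurance £4,656 × 30% = £1,396.80. Patient pays £2,794.80; OOP now £2,794.80. Plan pays £6,054 − £2,794.80 = £3,259.20.
Bill 2, £3,247: deductible already satisfied, so patient's share is 30% × £3,247 = £974.10. Cost to patient: £974.10. OOP to date £3,768.90. Insurer: £3,247 − £974.10 = £2,272.90.
Bill 3, £201: 30% coinsurance on £201 = £60.30. Cost to patient: £60.30. OOP to date £3,829.20. Insurer: £201 − £60.30 = £140.70.

£140.70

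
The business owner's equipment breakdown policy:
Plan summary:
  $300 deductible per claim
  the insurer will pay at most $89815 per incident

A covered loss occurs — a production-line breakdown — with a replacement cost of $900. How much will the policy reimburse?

$600

Subtract the deductible: $900 − $300 = $600.
$600 ≤ $89815, so the limit doesn't bind; insurer pays $600.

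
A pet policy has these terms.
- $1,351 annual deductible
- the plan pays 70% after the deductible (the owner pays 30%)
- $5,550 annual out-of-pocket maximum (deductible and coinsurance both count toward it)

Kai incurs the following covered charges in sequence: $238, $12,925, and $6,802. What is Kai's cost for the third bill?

Claim 1 — $238: entire amount goes to the deductible. Owner owes $238 (running OOP $238).
Claim 2 — $12,925: $1,113 finishes the deductible; $11,812 goes to coinsurance; coinsurance $11,812 × 30% = $3,543.60. Cost to owner: $4,656.60. OOP to date $4,894.60.
Claim 3 — $6,802: 30% coinsurance on $6,802 = $2,040.60. That would push OOP to $6,935.20, over the $5,550 cap, so owner pays $5,550 − $4,894.60 = $655.40.

$655.40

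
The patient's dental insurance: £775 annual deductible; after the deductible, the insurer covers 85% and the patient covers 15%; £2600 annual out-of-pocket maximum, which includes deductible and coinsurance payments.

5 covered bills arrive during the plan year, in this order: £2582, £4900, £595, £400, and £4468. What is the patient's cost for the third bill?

£89.25

#1 (£2582): £775 to deductible, leaving £1807; coinsurance £1807 × 15% = £271.05. Patient owes £1046.05 (running OOP £1046.05).
#2 (£4900): deductible already satisfied, so patient's share is 15% × £4900 = £735. Patient pays £735; OOP now £1781.05.
#3 (£595): 15% coinsurance on £595 = £89.25. Cost to patient: £89.25. OOP to date £1870.30.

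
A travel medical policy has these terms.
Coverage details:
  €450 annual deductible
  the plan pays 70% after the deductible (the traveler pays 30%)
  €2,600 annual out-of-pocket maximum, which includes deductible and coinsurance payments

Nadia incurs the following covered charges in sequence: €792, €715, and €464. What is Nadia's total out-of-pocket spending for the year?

€906.30

Claim 1 (€792): deductible takes €450, €342 remains; coinsurance €342 × 30% = €102.60. Cost to traveler: €552.60. OOP to date €552.60.
Claim 2 (€715): 30% coinsurance on €715 = €214.50. Cost to traveler: €214.50. OOP to date €767.10.
Claim 3 (€464): deductible already satisfied, so traveler's share is 30% × €464 = €139.20. Cost to traveler: €139.20. OOP to date €906.30.
Summing the traveler's payments: €552.60 + €214.50 + €139.20 = €906.30.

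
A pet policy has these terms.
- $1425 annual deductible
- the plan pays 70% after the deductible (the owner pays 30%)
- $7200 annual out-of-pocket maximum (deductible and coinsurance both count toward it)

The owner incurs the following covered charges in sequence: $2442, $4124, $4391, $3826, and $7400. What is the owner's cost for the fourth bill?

#1 ($2442): $1425 finishes the deductible; $1017 goes to coinsurance; coinsurance $1017 × 30% = $305.10. Owner pays $1730.10; OOP now $1730.10.
#2 ($4124): deductible met; 30% of $4124 = $1237.20. Owner owes $1237.20 (running OOP $2967.30).
#3 ($4391): 30% coinsurance on $4391 = $1317.30. Owner pays $1317.30; OOP now $4284.60.
#4 ($3826): 30% coinsurance on $3826 = $1147.80. Owner owes $1147.80 (running OOP $5432.40).

$1147.80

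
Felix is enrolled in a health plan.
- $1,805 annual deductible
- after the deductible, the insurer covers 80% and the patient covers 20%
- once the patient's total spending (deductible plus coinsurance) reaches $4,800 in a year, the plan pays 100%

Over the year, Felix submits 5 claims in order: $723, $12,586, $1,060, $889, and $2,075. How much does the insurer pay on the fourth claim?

$711.20

#1 ($723): all of it applies to the deductible. Patient owes $723 (running OOP $723). Plan pays $723 − $723 = $0.
#2 ($12,586): $1,082 to deductible, leaving $11,504; patient's 20% is $2,300.80. Cost to patient: $3,382.80. OOP to date $4,105.80. Plan pays $12,586 − $3,382.80 = $9,203.20.
#3 ($1,060): 20% coinsurance on $1,060 = $212. Cost to patient: $212. OOP to date $4,317.80. Insurer: $1,060 − $212 = $848.
#4 ($889): 20% coinsurance on $889 = $177.80. Patient pays $177.80; OOP now $4,495.60. Insurer: $889 − $177.80 = $711.20.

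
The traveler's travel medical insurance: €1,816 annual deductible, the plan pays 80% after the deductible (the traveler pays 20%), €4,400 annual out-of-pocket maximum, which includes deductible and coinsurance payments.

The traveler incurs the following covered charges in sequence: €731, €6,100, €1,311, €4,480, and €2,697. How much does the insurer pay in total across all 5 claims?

Claim 1 — €731: entire amount goes to the deductible. Traveler owes €731 (running OOP €731). Plan pays €731 − €731 = €0.
Claim 2 — €6,100: €1,085 to deductible, leaving €5,015; traveler's 20% is €1,003. Traveler pays €2,088; OOP now €2,819. Insurer: €6,100 − €2,088 = €4,012.
Claim 3 — €1,311: 20% coinsurance on €1,311 = €262.20. Traveler pays €262.20; OOP now €3,081.20. Plan pays €1,311 − €262.20 = €1,048.80.
Claim 4 — €4,480: 20% coinsurance on €4,480 = €896. Cost to traveler: €896. OOP to date €3,977.20. Insurer: €4,480 − €896 = €3,584.
Claim 5 — €2,697: 20% coinsurance on €2,697 = €539.40. Adding that to €3,977.20 gives €4,516.60, past the €4,400 cap; traveler pays only €4,400 − €3,977.20 = €422.80. Insurer: €2,697 − €422.80 = €2,274.20.
Insurer total = bills − traveler's total = €15,319 − €4,400 = €10,919.

€10,919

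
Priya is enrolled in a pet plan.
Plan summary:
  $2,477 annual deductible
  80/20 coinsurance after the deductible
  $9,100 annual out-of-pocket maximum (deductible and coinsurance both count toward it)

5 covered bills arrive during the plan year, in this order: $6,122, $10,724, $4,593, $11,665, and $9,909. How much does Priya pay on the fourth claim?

$2,333

Bill 1, $6,122: deductible takes $2,477, $3,645 remains; coinsurance $3,645 × 20% = $729. Owner pays $3,206; OOP now $3,206.
Bill 2, $10,724: 20% coinsurance on $10,724 = $2,144.80. Owner pays $2,144.80; OOP now $5,350.80.
Bill 3, $4,593: 20% coinsurance on $4,593 = $918.60. Owner pays $918.60; OOP now $6,269.40.
Bill 4, $11,665: deductible already satisfied, so owner's share is 20% × $11,665 = $2,333. Owner owes $2,333 (running OOP $8,602.40).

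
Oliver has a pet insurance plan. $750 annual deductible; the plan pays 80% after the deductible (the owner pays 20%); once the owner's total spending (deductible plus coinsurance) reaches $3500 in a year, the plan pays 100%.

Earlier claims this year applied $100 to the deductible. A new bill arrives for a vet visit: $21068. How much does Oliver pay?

$3400

$100 of the $750 deductible is already met, leaving $650.
That leaves $21068 − $650 = $20418 for coinsurance.
Owner's 20% share of $20418 is $4083.60.
So the owner owes $650 + $4083.60 = $4733.60 before any cap.
Adding $4733.60 to the $100 already spent would give $4833.60, which exceeds the $3500 cap; the owner pays just $3500 − $100 = $3400.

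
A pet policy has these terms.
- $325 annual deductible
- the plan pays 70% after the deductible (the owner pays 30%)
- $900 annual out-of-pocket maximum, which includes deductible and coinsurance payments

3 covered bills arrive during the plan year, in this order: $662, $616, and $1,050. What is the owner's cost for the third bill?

$289.10

Claim 1 — $662: deductible takes $325, $337 remains; coinsurance $337 × 30% = $101.10. Cost to owner: $426.10. OOP to date $426.10.
Claim 2 — $616: deductible already satisfied, so owner's share is 30% × $616 = $184.80. Owner owes $184.80 (running OOP $610.90).
Claim 3 — $1,050: deductible met; 30% of $1,050 = $315. OOP would hit $925.90 > $900, so the cap limits the owner to $900 − $610.90 = $289.10.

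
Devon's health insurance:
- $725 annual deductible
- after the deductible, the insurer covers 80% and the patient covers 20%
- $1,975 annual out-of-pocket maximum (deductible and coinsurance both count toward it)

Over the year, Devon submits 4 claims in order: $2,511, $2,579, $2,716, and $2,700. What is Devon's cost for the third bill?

$377

Claim 1 ($2,511): $725 finishes the deductible; $1,786 goes to coinsurance; coinsurance $1,786 × 20% = $357.20. Cost to patient: $1,082.20. OOP to date $1,082.20.
Claim 2 ($2,579): 20% coinsurance on $2,579 = $515.80. Cost to patient: $515.80. OOP to date $1,598.
Claim 3 ($2,716): deductible already satisfied, so patient's share is 20% × $2,716 = $543.20. Adding that to $1,598 gives $2,141.20, past the $1,975 cap; patient pays only $1,975 − $1,598 = $377.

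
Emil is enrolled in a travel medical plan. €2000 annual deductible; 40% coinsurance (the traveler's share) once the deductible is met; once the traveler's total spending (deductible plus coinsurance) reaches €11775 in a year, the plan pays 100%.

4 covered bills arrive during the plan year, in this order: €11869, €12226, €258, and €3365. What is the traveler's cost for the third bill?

€103.20

Claim 1 — €11869: €2000 to deductible, leaving €9869; coinsurance €9869 × 40% = €3947.60. Cost to traveler: €5947.60. OOP to date €5947.60.
Claim 2 — €12226: 40% coinsurance on €12226 = €4890.40. Cost to traveler: €4890.40. OOP to date €10838.
Claim 3 — €258: deductible already satisfied, so traveler's share is 40% × €258 = €103.20. Cost to traveler: €103.20. OOP to date €10941.20.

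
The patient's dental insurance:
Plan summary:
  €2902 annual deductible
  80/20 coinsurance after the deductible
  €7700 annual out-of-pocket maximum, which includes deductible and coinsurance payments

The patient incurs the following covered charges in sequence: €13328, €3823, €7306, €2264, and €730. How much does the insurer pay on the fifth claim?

Claim 1 — €13328: €2902 finishes the deductible; €10426 goes to coinsurance; patient's 20% is €2085.20. Cost to patient: €4987.20. OOP to date €4987.20. Plan pays €13328 − €4987.20 = €8340.80.
Claim 2 — €3823: deductible met; 20% of €3823 = €764.60. Cost to patient: €764.60. OOP to date €5751.80. Insurer: €3823 − €764.60 = €3058.40.
Claim 3 — €7306: 20% coinsurance on €7306 = €1461.20. Patient pays €1461.20; OOP now €7213. Insurer: €7306 − €1461.20 = €5844.80.
Claim 4 — €2264: deductible met; 20% of €2264 = €452.80. Patient pays €452.80; OOP now €7665.80. Insurer: €2264 − €452.80 = €1811.20.
Claim 5 — €730: deductible met; 20% of €730 = €146. That would push OOP to €7811.80, over the €7700 cap, so patient pays €7700 − €7665.80 = €34.20. Insurer: €730 − €34.20 = €695.80.

€695.80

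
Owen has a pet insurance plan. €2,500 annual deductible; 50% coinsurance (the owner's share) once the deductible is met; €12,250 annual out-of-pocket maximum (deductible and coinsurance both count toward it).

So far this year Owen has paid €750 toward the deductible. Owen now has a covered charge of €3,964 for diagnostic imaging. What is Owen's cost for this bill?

Remaining deductible: €2,500 − €750 = €1,750.
That leaves €3,964 − €1,750 = €2,214 for coinsurance.
50% of €2,214 = €1,107 falls to the owner.
So the owner owes €1,750 + €1,107 = €2,857 before any cap.
Year-to-date out-of-pocket becomes €750 + €2,857 = €3,607, still under the €12,250 maximum, so no cap applies.

€2,857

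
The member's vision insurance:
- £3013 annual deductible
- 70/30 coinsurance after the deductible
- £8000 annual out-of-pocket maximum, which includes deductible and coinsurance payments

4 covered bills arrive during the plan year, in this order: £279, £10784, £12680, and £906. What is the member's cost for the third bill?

£2572

Bill 1, £279: entire amount goes to the deductible. Cost to member: £279. OOP to date £279.
Bill 2, £10784: £2734 to deductible, leaving £8050; 30% of £8050 = £2415. Cost to member: £5149. OOP to date £5428.
Bill 3, £12680: deductible already satisfied, so member's share is 30% × £12680 = £3804. Adding that to £5428 gives £9232, past the £8000 cap; member pays only £8000 − £5428 = £2572.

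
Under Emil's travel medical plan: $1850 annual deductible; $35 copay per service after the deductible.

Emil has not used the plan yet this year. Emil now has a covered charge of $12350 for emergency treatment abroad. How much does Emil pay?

The full $1850 deductible is still open; $1850 of this bill applies to it.
The remaining $10500 (= $12350 − $1850) moves to the copay.
Copay on this service: $35.
That puts the traveler's cost at $1850 + $35 = $1885.

$1885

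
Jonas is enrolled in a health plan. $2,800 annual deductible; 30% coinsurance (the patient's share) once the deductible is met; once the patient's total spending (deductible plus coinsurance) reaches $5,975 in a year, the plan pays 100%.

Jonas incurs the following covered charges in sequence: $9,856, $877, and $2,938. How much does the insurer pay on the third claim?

Claim 1 ($9,856): $2,800 to deductible, leaving $7,056; 30% of $7,056 = $2,116.80. Cost to patient: $4,916.80. OOP to date $4,916.80. Insurer: $9,856 − $4,916.80 = $4,939.20.
Claim 2 ($877): deductible already satisfied, so patient's share is 30% × $877 = $263.10. Cost to patient: $263.10. OOP to date $5,179.90. Insurer: $877 − $263.10 = $613.90.
Claim 3 ($2,938): deductible met; 30% of $2,938 = $881.40. Adding that to $5,179.90 gives $6,061.30, past the $5,975 cap; patient pays only $5,975 − $5,179.90 = $795.10. Plan pays $2,938 − $795.10 = $2,142.90.

$2,142.90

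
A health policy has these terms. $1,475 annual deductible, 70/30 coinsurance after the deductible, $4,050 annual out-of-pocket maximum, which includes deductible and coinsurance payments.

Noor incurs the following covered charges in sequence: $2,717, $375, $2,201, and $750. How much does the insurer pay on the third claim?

Claim 1 ($2,717): deductible takes $1,475, $1,242 remains; coinsurance $1,242 × 30% = $372.60. Patient owes $1,847.60 (running OOP $1,847.60). Insurer: $2,717 − $1,847.60 = $869.40.
Claim 2 ($375): 30% coinsurance on $375 = $112.50. Cost to patient: $112.50. OOP to date $1,960.10. Insurer: $375 − $112.50 = $262.50.
Claim 3 ($2,201): deductible already satisfied, so patient's share is 30% × $2,201 = $660.30. Patient owes $660.30 (running OOP $2,620.40). Plan pays $2,201 − $660.30 = $1,540.70.

$1,540.70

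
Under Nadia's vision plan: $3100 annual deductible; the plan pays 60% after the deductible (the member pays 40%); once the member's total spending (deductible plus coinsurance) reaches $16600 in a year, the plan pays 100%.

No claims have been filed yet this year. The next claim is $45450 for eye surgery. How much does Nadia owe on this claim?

Nothing has been paid toward the $3100 deductible, so the first $3100 of this charge is applied there.
After the $3100 deductible portion, $45450 − $3100 = $42350 is subject to coinsurance.
Member's 40% share of $42350 is $16940.
Member responsibility before any cap: $3100 + $16940 = $20040.
Year-to-date out-of-pocket would reach $0 + $20040 = $20040, above the $16600 maximum, so the member pays only $16600 − $0 = $16600.

$16600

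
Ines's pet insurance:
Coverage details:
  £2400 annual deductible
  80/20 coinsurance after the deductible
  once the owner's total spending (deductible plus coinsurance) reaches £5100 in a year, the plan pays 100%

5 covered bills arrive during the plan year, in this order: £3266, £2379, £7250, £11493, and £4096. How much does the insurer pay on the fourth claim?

£10892

Claim 1 — £3266: £2400 to deductible, leaving £866; owner's 20% is £173.20. Owner pays £2573.20; OOP now £2573.20. Insurer: £3266 − £2573.20 = £692.80.
Claim 2 — £2379: deductible already satisfied, so owner's share is 20% × £2379 = £475.80. Cost to owner: £475.80. OOP to date £3049. Insurer: £2379 − £475.80 = £1903.20.
Claim 3 — £7250: deductible met; 20% of £7250 = £1450. Cost to owner: £1450. OOP to date £4499. Plan pays £7250 − £1450 = £5800.
Claim 4 — £11493: deductible met; 20% of £11493 = £2298.60. Adding that to £4499 gives £6797.60, past the £5100 cap; owner pays only £5100 − £4499 = £601. Insurer: £11493 − £601 = £10892.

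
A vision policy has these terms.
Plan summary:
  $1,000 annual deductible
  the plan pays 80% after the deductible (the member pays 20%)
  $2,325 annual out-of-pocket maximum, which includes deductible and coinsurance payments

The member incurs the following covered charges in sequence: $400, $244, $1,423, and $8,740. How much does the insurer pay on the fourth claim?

$7,628.40

#1 ($400): fully absorbed by the deductible. Member pays $400; OOP now $400. Plan pays $400 − $400 = $0.
#2 ($244): all of it applies to the deductible. Member pays $244; OOP now $644. Insurer: $244 − $244 = $0.
#3 ($1,423): $356 to deductible, leaving $1,067; 20% of $1,067 = $213.40. Cost to member: $569.40. OOP to date $1,213.40. Plan pays $1,423 − $569.40 = $853.60.
#4 ($8,740): deductible met; 20% of $8,740 = $1,748. Adding that to $1,213.40 gives $2,961.40, past the $2,325 cap; member pays only $2,325 − $1,213.40 = $1,111.60. Insurer: $8,740 − $1,111.60 = $7,628.40.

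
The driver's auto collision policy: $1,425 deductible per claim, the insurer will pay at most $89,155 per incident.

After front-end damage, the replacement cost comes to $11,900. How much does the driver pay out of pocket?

Less the $1,425 deductible: $11,900 − $1,425 = $10,475.
$10,475 is within the $89,155 limit, so the insurer pays $10,475.
Out of pocket: $11,900 − $10,475 = $1,425.

$1,425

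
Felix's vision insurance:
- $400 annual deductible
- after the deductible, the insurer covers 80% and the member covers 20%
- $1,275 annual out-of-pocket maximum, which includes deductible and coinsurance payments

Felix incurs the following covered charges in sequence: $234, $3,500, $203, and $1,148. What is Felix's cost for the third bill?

$40.60

#1 ($234): entire amount goes to the deductible. Cost to member: $234. OOP to date $234.
#2 ($3,500): $166 finishes the deductible; $3,334 goes to coinsurance; coinsurance $3,334 × 20% = $666.80. Member pays $832.80; OOP now $1,066.80.
#3 ($203): 20% coinsurance on $203 = $40.60. Member pays $40.60; OOP now $1,107.40.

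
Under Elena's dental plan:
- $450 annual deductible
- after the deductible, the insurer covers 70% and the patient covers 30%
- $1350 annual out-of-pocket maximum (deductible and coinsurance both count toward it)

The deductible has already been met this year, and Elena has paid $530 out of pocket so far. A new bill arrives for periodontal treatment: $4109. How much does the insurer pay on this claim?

The deductible is already satisfied, so the full bill goes to coinsurance.
Coinsurance: $4109 × 30% = $1232.70.
Year-to-date out-of-pocket would reach $530 + $1232.70 = $1762.70, above the $1350 maximum, so the patient pays only $1350 − $530 = $820.
The plan picks up $4109 − $820 = $3289.

$3289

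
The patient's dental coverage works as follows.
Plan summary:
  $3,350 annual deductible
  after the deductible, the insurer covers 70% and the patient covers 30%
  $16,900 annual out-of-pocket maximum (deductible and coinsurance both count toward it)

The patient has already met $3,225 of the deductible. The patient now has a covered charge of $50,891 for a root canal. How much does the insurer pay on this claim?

Remaining deductible: $3,350 − $3,225 = $125.
After the $125 deductible portion, $50,891 − $125 = $50,766 is subject to coinsurance.
30% of $50,766 = $15,229.80 falls to the patient.
So the patient owes $125 + $15,229.80 = $15,354.80 before any cap.
Adding $15,354.80 to the $3,225 already spent would give $18,579.80, which exceeds the $16,900 cap; the patient pays just $16,900 − $3,225 = $13,675.
The insurer covers the remainder: $50,891 − $13,675 = $37,216.

$37,216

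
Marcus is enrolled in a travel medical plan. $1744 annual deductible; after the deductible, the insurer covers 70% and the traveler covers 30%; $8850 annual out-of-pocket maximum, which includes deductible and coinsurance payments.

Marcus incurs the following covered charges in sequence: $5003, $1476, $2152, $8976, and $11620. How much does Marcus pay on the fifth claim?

$2347.10

Claim 1 ($5003): $1744 finishes the deductible; $3259 goes to coinsurance; 30% of $3259 = $977.70. Cost to traveler: $2721.70. OOP to date $2721.70.
Claim 2 ($1476): 30% coinsurance on $1476 = $442.80. Cost to traveler: $442.80. OOP to date $3164.50.
Claim 3 ($2152): deductible already satisfied, so traveler's share is 30% × $2152 = $645.60. Cost to traveler: $645.60. OOP to date $3810.10.
Claim 4 ($8976): deductible met; 30% of $8976 = $2692.80. Cost to traveler: $2692.80. OOP to date $6502.90.
Claim 5 ($11620): 30% coinsurance on $11620 = $3486. That would push OOP to $9988.90, over the $8850 cap, so traveler pays $8850 − $6502.90 = $2347.10.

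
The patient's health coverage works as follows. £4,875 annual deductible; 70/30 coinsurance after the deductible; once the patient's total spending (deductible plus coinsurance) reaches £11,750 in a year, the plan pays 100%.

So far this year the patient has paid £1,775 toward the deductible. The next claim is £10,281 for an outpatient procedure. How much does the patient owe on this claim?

£5,254.30

£1,775 of the £4,875 deductible is already met, leaving £3,100.
After the £3,100 deductible portion, £10,281 − £3,100 = £7,181 is subject to coinsurance.
Coinsurance: £7,181 × 30% = £2,154.30.
That puts the patient's cost at £3,100 + £2,154.30 = £5,254.30 before any cap.
Cumulative spending £1,775 + £5,254.30 = £7,029.30 stays under the £11,750 maximum.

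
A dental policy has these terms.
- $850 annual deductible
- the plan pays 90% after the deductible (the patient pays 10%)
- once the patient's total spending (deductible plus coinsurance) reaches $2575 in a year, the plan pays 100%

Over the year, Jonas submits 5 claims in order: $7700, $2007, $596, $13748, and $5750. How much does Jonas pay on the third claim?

#1 ($7700): $850 finishes the deductible; $6850 goes to coinsurance; 10% of $6850 = $685. Patient owes $1535 (running OOP $1535).
#2 ($2007): deductible already satisfied, so patient's share is 10% × $2007 = $200.70. Patient pays $200.70; OOP now $1735.70.
#3 ($596): deductible already satisfied, so patient's share is 10% × $596 = $59.60. Cost to patient: $59.60. OOP to date $1795.30.

$59.60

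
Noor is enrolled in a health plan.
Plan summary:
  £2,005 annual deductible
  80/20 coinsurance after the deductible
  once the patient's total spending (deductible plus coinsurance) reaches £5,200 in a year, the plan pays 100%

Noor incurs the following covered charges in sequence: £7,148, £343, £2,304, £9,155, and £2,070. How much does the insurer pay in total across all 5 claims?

Claim 1 — £7,148: deductible takes £2,005, £5,143 remains; coinsurance £5,143 × 20% = £1,028.60. Cost to patient: £3,033.60. OOP to date £3,033.60. Insurer: £7,148 − £3,033.60 = £4,114.40.
Claim 2 — £343: deductible already satisfied, so patient's share is 20% × £343 = £68.60. Patient pays £68.60; OOP now £3,102.20. Plan pays £343 − £68.60 = £274.40.
Claim 3 — £2,304: deductible already satisfied, so patient's share is 20% × £2,304 = £460.80. Patient owes £460.80 (running OOP £3,563). Insurer: £2,304 − £460.80 = £1,843.20.
Claim 4 — £9,155: deductible met; 20% of £9,155 = £1,831. OOP would hit £5,394 > £5,200, so the cap limits the patient to £5,200 − £3,563 = £1,637. Plan pays £9,155 − £1,637 = £7,518.
Claim 5 — £2,070: deductible met; 20% of £2,070 = £414. Adding that to £5,200 gives £5,614, past the £5,200 cap; patient pays only £5,200 − £5,200 = £0. Plan pays £2,070 − £0 = £2,070.
Insurer total: £4,114.40 + £274.40 + £1,843.20 + £7,518 + £2,070 = £15,820.

£15,820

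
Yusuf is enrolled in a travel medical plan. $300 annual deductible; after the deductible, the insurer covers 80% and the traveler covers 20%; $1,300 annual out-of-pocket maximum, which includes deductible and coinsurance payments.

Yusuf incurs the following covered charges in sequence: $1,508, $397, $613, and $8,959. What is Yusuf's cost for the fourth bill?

$556.40

Bill 1, $1,508: $300 to deductible, leaving $1,208; 20% of $1,208 = $241.60. Cost to traveler: $541.60. OOP to date $541.60.
Bill 2, $397: 20% coinsurance on $397 = $79.40. Cost to traveler: $79.40. OOP to date $621.
Bill 3, $613: deductible met; 20% of $613 = $122.60. Traveler owes $122.60 (running OOP $743.60).
Bill 4, $8,959: 20% coinsurance on $8,959 = $1,791.80. Adding that to $743.60 gives $2,535.40, past the $1,300 cap; traveler pays only $1,300 − $743.60 = $556.40.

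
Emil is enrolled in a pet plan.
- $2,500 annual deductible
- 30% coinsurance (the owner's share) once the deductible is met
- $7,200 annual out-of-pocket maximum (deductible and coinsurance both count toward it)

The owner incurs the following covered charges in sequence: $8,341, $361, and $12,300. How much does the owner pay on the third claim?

Bill 1, $8,341: $2,500 to deductible, leaving $5,841; coinsurance $5,841 × 30% = $1,752.30. Owner owes $4,252.30 (running OOP $4,252.30).
Bill 2, $361: deductible already satisfied, so owner's share is 30% × $361 = $108.30. Owner owes $108.30 (running OOP $4,360.60).
Bill 3, $12,300: 30% coinsurance on $12,300 = $3,690. That would push OOP to $8,050.60, over the $7,200 cap, so owner pays $7,200 − $4,360.60 = $2,839.40.

$2,839.40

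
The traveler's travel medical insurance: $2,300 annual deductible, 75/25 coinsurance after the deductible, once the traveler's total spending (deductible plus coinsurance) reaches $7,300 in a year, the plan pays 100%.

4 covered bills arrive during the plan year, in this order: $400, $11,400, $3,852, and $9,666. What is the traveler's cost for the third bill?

Bill 1, $400: entire amount goes to the deductible. Cost to traveler: $400. OOP to date $400.
Bill 2, $11,400: deductible takes $1,900, $9,500 remains; traveler's 25% is $2,375. Traveler pays $4,275; OOP now $4,675.
Bill 3, $3,852: deductible met; 25% of $3,852 = $963. Traveler owes $963 (running OOP $5,638).

$963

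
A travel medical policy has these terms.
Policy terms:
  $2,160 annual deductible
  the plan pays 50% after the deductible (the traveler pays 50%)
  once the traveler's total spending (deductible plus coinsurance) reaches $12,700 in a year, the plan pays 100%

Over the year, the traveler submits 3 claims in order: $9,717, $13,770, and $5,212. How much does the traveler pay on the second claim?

$6,761.50

Claim 1 ($9,717): $2,160 to deductible, leaving $7,557; 50% of $7,557 = $3,778.50. Traveler owes $5,938.50 (running OOP $5,938.50).
Claim 2 ($13,770): 50% coinsurance on $13,770 = $6,885. That would push OOP to $12,823.50, over the $12,700 cap, so traveler pays $12,700 − $5,938.50 = $6,761.50.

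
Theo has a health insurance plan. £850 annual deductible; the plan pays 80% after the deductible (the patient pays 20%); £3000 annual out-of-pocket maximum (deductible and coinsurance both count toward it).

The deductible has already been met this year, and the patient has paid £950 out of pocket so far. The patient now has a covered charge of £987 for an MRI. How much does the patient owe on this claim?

The deductible is already satisfied, so the full bill goes to coinsurance.
Coinsurance: £987 × 20% = £197.40.
Total out-of-pocket so far would be £950 + £197.40 = £1147.40, below the £3000 cap — no reduction.

£197.40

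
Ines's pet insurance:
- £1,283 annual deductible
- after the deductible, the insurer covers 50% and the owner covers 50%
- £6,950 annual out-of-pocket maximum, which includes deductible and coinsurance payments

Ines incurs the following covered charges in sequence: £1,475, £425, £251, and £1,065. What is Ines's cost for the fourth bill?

Claim 1 (£1,475): deductible takes £1,283, £192 remains; 50% of £192 = £96. Cost to owner: £1,379. OOP to date £1,379.
Claim 2 (£425): 50% coinsurance on £425 = £212.50. Owner owes £212.50 (running OOP £1,591.50).
Claim 3 (£251): 50% coinsurance on £251 = £125.50. Cost to owner: £125.50. OOP to date £1,717.
Claim 4 (£1,065): 50% coinsurance on £1,065 = £532.50. Owner pays £532.50; OOP now £2,249.50.

£532.50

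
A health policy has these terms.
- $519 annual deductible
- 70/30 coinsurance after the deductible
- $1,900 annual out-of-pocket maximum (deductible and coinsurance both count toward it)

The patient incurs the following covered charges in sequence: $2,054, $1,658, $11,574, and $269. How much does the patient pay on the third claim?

Claim 1 ($2,054): $519 finishes the deductible; $1,535 goes to coinsurance; 30% of $1,535 = $460.50. Patient owes $979.50 (running OOP $979.50).
Claim 2 ($1,658): deductible met; 30% of $1,658 = $497.40. Patient owes $497.40 (running OOP $1,476.90).
Claim 3 ($11,574): deductible met; 30% of $11,574 = $3,472.20. That would push OOP to $4,949.10, over the $1,900 cap, so patient pays $1,900 − $1,476.90 = $423.10.

$423.10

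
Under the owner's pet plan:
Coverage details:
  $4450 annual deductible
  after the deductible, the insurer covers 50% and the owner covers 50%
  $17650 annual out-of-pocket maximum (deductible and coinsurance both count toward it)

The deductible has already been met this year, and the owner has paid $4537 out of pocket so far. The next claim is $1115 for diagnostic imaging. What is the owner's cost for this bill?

With the deductible met, the entire $1115 is subject to coinsurance.
Coinsurance: $1115 × 50% = $557.50.
Year-to-date out-of-pocket becomes $4537 + $557.50 = $5094.50, still under the $17650 maximum, so no cap applies.

$557.50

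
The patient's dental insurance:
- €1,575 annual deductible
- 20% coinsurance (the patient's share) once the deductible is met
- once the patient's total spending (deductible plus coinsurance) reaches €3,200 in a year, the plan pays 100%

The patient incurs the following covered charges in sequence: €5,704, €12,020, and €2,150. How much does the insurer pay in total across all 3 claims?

Claim 1 — €5,704: €1,575 finishes the deductible; €4,129 goes to coinsurance; coinsurance €4,129 × 20% = €825.80. Patient owes €2,400.80 (running OOP €2,400.80). Insurer: €5,704 − €2,400.80 = €3,303.20.
Claim 2 — €12,020: 20% coinsurance on €12,020 = €2,404. That would push OOP to €4,804.80, over the €3,200 cap, so patient pays €3,200 − €2,400.80 = €799.20. Plan pays €12,020 − €799.20 = €11,220.80.
Claim 3 — €2,150: 20% coinsurance on €2,150 = €430. OOP would hit €3,630 > €3,200, so the cap limits the patient to €3,200 − €3,200 = €0. Plan pays €2,150 − €0 = €2,150.
Insurer total: €3,303.20 + €11,220.80 + €2,150 = €16,674.

€16,674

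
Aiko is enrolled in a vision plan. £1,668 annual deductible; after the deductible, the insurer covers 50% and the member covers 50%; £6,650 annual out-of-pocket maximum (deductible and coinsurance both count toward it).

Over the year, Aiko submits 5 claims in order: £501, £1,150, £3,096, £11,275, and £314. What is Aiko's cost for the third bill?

#1 (£501): fully absorbed by the deductible. Member owes £501 (running OOP £501).
#2 (£1,150): all of it applies to the deductible. Cost to member: £1,150. OOP to date £1,651.
#3 (£3,096): £17 to deductible, leaving £3,079; member's 50% is £1,539.50. Cost to member: £1,556.50. OOP to date £3,207.50.

£1,556.50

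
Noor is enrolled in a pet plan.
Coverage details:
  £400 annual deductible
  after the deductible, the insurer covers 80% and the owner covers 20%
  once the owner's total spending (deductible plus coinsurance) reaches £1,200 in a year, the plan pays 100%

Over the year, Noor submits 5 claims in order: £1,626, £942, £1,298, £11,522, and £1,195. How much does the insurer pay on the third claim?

#1 (£1,626): deductible takes £400, £1,226 remains; owner's 20% is £245.20. Owner pays £645.20; OOP now £645.20. Insurer: £1,626 − £645.20 = £980.80.
#2 (£942): deductible already satisfied, so owner's share is 20% × £942 = £188.40. Cost to owner: £188.40. OOP to date £833.60. Insurer: £942 − £188.40 = £753.60.
#3 (£1,298): deductible already satisfied, so owner's share is 20% × £1,298 = £259.60. Owner owes £259.60 (running OOP £1,093.20). Plan pays £1,298 − £259.60 = £1,038.40.

£1,038.40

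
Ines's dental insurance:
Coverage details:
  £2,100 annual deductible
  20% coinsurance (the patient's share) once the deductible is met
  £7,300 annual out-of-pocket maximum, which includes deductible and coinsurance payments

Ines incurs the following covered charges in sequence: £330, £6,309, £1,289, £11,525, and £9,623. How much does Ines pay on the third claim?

£257.80

Claim 1 (£330): all of it applies to the deductible. Cost to patient: £330. OOP to date £330.
Claim 2 (£6,309): £1,770 finishes the deductible; £4,539 goes to coinsurance; patient's 20% is £907.80. Patient owes £2,677.80 (running OOP £3,007.80).
Claim 3 (£1,289): deductible met; 20% of £1,289 = £257.80. Cost to patient: £257.80. OOP to date £3,265.60.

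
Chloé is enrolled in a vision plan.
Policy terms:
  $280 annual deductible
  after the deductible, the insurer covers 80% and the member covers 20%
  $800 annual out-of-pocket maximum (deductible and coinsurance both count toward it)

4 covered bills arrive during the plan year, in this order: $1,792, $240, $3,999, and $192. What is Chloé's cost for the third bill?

Claim 1 ($1,792): $280 finishes the deductible; $1,512 goes to coinsurance; coinsurance $1,512 × 20% = $302.40. Member owes $582.40 (running OOP $582.40).
Claim 2 ($240): 20% coinsurance on $240 = $48. Cost to member: $48. OOP to date $630.40.
Claim 3 ($3,999): deductible already satisfied, so member's share is 20% × $3,999 = $799.80. That would push OOP to $1,430.20, over the $800 cap, so member pays $800 − $630.40 = $169.60.

$169.60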